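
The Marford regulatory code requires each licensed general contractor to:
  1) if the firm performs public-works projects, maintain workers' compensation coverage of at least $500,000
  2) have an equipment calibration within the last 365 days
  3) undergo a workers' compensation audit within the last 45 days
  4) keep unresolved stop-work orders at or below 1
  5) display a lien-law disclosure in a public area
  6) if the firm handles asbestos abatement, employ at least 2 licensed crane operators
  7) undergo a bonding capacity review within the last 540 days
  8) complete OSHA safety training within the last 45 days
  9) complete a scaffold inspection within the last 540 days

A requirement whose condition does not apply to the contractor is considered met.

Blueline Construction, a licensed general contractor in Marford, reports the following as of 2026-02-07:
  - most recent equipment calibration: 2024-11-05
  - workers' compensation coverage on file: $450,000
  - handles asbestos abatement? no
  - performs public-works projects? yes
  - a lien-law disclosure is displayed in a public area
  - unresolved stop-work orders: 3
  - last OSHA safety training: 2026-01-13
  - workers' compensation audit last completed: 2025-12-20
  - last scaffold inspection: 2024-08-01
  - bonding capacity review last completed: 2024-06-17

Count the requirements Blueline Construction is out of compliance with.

1. condition 'performs public-works projects' holds; workers' compensation coverage $450,000 < $500,000 → not met
2. equipment calibration 459 days ago vs limit 365 → not met
3. workers' compensation audit 49 days ago vs limit 45 → not met
4. unresolved stop-work orders 3 > 1 → not met
5. lien-law disclosure present → met
6. condition 'handles asbestos abatement' does not hold → requirement n/a → met
7. bonding capacity review 600 days ago vs limit 540 → not met
8. OSHA safety training 25 days ago vs limit 45 → met
9. scaffold inspection 555 days ago vs limit 540 → not met
Not met: 6 of 9

6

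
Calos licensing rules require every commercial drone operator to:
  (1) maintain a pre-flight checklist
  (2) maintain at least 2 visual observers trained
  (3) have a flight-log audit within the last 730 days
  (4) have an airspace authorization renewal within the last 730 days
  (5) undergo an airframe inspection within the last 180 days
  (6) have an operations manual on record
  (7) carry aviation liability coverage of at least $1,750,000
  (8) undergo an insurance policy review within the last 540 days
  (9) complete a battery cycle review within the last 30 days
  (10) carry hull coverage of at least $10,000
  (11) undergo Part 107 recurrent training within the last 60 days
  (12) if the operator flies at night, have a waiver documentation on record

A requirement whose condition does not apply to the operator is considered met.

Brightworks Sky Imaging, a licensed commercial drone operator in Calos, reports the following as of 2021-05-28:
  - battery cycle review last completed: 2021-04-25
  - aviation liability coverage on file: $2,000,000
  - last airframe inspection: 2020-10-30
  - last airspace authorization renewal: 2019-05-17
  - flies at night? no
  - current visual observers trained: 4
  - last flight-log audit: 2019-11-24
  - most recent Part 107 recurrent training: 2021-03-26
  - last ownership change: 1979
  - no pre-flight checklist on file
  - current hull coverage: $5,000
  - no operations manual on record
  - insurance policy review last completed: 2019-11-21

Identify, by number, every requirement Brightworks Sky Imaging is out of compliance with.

1. pre-flight checklist absent → not met
2. visual observers trained 4 ≥ 2 → met
3. flight-log audit 551 days ago vs limit 730 → met
4. airspace authorization renewal 742 days ago vs limit 730 → not met
5. airframe inspection 210 days ago vs limit 180 → not met
6. operations manual absent → not met
7. aviation liability coverage $2,000,000 ≥ $1,750,000 → met
8. insurance policy review 554 days ago vs limit 540 → not met
9. battery cycle review 33 days ago vs limit 30 → not met
10. hull coverage $5,000 < $10,000 → not met
11. Part 107 recurrent training 63 days ago vs limit 60 → not met
12. condition 'flies at night' does not hold → requirement n/a → met
Not met: 1, 4, 5, 6, 8, 9, 10, 11

1, 4, 5, 6, 8, 9, 10, 11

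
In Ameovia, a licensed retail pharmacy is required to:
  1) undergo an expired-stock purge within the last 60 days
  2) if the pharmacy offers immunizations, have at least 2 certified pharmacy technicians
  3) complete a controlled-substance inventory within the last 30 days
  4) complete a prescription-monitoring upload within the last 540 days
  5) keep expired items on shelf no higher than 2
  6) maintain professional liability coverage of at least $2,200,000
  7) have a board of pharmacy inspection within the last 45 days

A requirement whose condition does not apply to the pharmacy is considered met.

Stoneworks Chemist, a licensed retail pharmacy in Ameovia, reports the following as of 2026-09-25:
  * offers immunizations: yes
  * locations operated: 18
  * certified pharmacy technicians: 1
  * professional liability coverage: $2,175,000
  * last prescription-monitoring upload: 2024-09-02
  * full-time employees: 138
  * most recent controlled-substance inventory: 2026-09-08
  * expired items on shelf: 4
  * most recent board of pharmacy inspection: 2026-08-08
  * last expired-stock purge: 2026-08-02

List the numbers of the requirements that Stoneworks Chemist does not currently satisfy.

2, 4, 5, 6, 7

1. expired-stock purge 54 days ago vs limit 60 → met
2. condition 'offers immunizations' holds; certified pharmacy technicians 1 < 2 → not met
3. controlled-substance inventory 17 days ago vs limit 30 → met
4. prescription-monitoring upload 753 days ago vs limit 540 → not met
5. expired items on shelf 4 > 2 → not met
6. professional liability coverage $2,175,000 < $2,200,000 → not met
7. board of pharmacy inspection 48 days ago vs limit 45 → not met
Not met: 2, 4, 5, 6, 7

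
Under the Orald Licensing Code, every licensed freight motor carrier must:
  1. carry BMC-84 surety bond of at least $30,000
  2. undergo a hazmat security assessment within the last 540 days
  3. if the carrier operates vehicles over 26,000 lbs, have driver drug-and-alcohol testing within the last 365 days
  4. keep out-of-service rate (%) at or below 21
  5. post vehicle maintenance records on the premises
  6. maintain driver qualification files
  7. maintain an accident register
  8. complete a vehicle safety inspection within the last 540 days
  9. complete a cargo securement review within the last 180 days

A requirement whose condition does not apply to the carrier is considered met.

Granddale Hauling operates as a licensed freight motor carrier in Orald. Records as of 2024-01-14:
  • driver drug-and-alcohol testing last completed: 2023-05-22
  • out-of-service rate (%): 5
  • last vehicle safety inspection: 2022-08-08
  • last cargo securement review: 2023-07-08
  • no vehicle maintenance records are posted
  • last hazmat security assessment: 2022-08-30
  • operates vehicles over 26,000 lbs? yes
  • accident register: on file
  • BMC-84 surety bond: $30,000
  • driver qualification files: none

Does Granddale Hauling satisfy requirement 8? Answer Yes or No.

8. vehicle safety inspection 524 days ago vs limit 540 → met

Yes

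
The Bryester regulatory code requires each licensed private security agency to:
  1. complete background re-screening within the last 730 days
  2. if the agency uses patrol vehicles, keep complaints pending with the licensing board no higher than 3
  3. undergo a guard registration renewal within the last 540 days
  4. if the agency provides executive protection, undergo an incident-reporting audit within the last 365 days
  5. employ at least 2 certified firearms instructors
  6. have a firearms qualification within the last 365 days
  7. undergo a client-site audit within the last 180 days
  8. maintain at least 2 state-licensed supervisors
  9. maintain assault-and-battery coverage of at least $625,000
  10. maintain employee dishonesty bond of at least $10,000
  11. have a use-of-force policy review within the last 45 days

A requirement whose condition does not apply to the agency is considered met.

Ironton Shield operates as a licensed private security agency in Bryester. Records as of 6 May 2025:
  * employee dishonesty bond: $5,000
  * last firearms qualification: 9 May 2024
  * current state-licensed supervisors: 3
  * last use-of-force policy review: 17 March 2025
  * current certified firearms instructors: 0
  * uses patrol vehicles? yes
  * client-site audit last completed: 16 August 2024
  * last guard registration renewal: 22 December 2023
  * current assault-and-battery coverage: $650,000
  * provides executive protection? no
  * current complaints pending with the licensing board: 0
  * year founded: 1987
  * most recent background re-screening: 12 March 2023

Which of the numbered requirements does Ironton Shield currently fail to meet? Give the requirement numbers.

1, 5, 7, 10, 11

1. background re-screening 786 days ago vs limit 730 → not met
2. condition 'uses patrol vehicles' holds; complaints pending with the licensing board 0 ≤ 3 → met
3. guard registration renewal 501 days ago vs limit 540 → met
4. condition 'provides executive protection' does not hold → requirement n/a → met
5. certified firearms instructors 0 < 2 → not met
6. firearms qualification 362 days ago vs limit 365 → met
7. client-site audit 263 days ago vs limit 180 → not met
8. state-licensed supervisors 3 ≥ 2 → met
9. assault-and-battery coverage $650,000 ≥ $625,000 → met
10. employee dishonesty bond $5,000 < $10,000 → not met
11. use-of-force policy review 50 days ago vs limit 45 → not met
Not met: 1, 5, 7, 10, 11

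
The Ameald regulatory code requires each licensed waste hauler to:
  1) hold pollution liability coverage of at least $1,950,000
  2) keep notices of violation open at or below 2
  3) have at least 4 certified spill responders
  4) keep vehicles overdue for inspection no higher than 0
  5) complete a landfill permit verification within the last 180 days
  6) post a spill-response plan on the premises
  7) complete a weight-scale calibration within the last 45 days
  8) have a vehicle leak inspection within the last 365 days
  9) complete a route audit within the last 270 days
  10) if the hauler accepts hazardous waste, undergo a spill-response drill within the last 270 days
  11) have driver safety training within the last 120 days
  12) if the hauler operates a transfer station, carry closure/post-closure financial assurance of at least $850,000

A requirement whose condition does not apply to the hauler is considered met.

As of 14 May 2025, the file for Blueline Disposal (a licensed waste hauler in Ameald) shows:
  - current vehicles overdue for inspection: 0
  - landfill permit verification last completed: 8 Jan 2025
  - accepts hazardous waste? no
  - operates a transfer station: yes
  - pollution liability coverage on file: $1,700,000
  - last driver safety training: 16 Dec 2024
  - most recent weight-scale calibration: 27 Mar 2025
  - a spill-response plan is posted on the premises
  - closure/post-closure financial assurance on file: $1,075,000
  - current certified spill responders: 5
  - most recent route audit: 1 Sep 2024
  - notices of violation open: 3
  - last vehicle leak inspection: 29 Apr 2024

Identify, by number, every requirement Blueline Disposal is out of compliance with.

1, 2, 7, 8, 11

1. pollution liability coverage $1,700,000 < $1,950,000 → not met
2. notices of violation open 3 > 2 → not met
3. certified spill responders 5 ≥ 4 → met
4. vehicles overdue for inspection 0 ≤ 0 → met
5. landfill permit verification 126 days ago vs limit 180 → met
6. spill-response plan present → met
7. weight-scale calibration 48 days ago vs limit 45 → not met
8. vehicle leak inspection 380 days ago vs limit 365 → not met
9. route audit 255 days ago vs limit 270 → met
10. condition 'accepts hazardous waste' does not hold → requirement n/a → met
11. driver safety training 149 days ago vs limit 120 → not met
12. condition 'operates a transfer station' holds; closure/post-closure financial assurance $1,075,000 ≥ $850,000 → met
Not met: 1, 2, 7, 8, 11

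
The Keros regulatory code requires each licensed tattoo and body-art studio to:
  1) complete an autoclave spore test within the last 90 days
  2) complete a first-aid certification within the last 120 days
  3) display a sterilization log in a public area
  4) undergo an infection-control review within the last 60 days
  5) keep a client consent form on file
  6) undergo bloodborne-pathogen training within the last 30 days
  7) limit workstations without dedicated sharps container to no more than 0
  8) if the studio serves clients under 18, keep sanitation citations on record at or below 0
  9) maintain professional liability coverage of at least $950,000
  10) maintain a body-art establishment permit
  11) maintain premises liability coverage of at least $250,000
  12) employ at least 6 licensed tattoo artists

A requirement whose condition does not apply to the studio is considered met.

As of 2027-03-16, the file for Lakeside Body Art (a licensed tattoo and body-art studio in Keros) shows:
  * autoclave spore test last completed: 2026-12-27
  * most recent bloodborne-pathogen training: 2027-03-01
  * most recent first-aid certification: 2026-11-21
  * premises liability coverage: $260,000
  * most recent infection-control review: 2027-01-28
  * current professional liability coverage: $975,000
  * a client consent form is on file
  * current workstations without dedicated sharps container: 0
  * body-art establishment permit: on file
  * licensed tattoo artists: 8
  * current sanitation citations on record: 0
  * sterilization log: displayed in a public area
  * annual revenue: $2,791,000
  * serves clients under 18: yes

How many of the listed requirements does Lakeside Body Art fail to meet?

1. autoclave spore test 79 days ago vs limit 90 → met
2. first-aid certification 115 days ago vs limit 120 → met
3. sterilization log present → met
4. infection-control review 47 days ago vs limit 60 → met
5. client consent form present → met
6. bloodborne-pathogen training 15 days ago vs limit 30 → met
7. workstations without dedicated sharps container 0 ≤ 0 → met
8. condition 'serves clients under 18' holds; sanitation citations on record 0 ≤ 0 → met
9. professional liability coverage $975,000 ≥ $950,000 → met
10. body-art establishment permit present → met
11. premises liability coverage $260,000 ≥ $250,000 → met
12. licensed tattoo artists 8 ≥ 6 → met
Not met: 0 of 12

0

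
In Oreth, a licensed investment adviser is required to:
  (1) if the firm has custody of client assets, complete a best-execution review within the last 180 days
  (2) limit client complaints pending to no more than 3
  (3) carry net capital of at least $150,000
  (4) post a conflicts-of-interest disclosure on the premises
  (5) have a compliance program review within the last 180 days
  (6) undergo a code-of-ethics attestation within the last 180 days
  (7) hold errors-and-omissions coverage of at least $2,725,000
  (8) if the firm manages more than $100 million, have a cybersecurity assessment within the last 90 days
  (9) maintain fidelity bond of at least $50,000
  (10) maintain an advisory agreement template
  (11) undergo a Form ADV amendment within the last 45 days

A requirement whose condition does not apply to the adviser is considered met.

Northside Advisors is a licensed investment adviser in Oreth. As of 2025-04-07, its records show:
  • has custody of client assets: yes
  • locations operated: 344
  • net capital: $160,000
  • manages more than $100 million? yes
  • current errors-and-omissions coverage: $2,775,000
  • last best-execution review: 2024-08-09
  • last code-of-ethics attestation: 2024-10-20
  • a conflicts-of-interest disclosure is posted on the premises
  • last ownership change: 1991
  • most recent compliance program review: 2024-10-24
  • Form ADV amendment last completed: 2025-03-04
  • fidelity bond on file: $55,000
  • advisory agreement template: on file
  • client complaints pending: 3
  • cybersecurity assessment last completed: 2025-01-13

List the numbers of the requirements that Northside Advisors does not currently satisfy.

1

1. condition 'has custody of client assets' holds; best-execution review 241 days ago vs limit 180 → not met
2. client complaints pending 3 ≤ 3 → met
3. net capital $160,000 ≥ $150,000 → met
4. conflicts-of-interest disclosure present → met
5. compliance program review 165 days ago vs limit 180 → met
6. code-of-ethics attestation 169 days ago vs limit 180 → met
7. errors-and-omissions coverage $2,775,000 ≥ $2,725,000 → met
8. condition 'manages more than $100 million' holds; cybersecurity assessment 84 days ago vs limit 90 → met
9. fidelity bond $55,000 ≥ $50,000 → met
10. advisory agreement template present → met
11. Form ADV amendment 34 days ago vs limit 45 → met
Not met: 1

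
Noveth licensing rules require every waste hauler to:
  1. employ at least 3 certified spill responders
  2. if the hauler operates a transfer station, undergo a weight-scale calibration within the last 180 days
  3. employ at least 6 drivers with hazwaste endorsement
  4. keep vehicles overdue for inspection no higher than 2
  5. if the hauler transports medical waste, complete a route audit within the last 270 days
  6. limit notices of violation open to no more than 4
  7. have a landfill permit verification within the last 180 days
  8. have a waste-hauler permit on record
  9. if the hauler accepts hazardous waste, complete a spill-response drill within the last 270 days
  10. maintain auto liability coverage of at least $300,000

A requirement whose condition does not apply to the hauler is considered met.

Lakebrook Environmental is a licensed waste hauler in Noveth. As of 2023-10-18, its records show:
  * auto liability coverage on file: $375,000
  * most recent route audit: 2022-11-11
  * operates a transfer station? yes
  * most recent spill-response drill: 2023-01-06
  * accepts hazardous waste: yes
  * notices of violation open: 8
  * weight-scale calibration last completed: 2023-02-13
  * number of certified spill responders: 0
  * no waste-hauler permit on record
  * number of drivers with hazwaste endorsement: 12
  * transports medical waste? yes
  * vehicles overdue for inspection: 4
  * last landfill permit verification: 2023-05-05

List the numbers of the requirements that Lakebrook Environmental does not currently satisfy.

1. certified spill responders 0 < 3 → not met
2. condition 'operates a transfer station' holds; weight-scale calibration 247 days ago vs limit 180 → not met
3. drivers with hazwaste endorsement 12 ≥ 6 → met
4. vehicles overdue for inspection 4 > 2 → not met
5. condition 'transports medical waste' holds; route audit 341 days ago vs limit 270 → not met
6. notices of violation open 8 > 4 → not met
7. landfill permit verification 166 days ago vs limit 180 → met
8. waste-hauler permit absent → not met
9. condition 'accepts hazardous waste' holds; spill-response drill 285 days ago vs limit 270 → not met
10. auto liability coverage $375,000 ≥ $300,000 → met
Not met: 1, 2, 4, 5, 6, 8, 9

1, 2, 4, 5, 6, 8, 9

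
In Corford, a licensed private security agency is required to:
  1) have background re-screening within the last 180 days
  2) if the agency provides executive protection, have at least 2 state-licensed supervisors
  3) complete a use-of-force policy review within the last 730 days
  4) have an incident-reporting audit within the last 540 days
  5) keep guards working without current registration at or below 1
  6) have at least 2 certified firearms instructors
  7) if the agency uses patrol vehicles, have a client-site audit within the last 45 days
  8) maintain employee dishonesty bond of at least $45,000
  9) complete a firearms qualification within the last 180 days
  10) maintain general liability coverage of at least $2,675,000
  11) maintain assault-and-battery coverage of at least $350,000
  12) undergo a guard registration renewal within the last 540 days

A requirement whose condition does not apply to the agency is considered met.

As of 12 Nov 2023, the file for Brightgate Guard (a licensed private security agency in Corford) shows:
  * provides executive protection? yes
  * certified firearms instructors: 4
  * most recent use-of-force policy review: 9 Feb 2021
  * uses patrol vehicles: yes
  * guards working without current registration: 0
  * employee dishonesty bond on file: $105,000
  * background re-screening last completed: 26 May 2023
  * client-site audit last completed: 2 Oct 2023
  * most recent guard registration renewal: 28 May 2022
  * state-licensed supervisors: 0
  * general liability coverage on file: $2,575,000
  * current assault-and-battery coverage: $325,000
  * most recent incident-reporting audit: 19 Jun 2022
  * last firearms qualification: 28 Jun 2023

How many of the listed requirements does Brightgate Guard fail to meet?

4

1. background re-screening 170 days ago vs limit 180 → met
2. condition 'provides executive protection' holds; state-licensed supervisors 0 < 2 → not met
3. use-of-force policy review 1006 days ago vs limit 730 → not met
4. incident-reporting audit 511 days ago vs limit 540 → met
5. guards working without current registration 0 ≤ 1 → met
6. certified firearms instructors 4 ≥ 2 → met
7. condition 'uses patrol vehicles' holds; client-site audit 41 days ago vs limit 45 → met
8. employee dishonesty bond $105,000 ≥ $45,000 → met
9. firearms qualification 137 days ago vs limit 180 → met
10. general liability coverage $2,575,000 < $2,675,000 → not met
11. assault-and-battery coverage $325,000 < $350,000 → not met
12. guard registration renewal 533 days ago vs limit 540 → met
Not met: 4 of 12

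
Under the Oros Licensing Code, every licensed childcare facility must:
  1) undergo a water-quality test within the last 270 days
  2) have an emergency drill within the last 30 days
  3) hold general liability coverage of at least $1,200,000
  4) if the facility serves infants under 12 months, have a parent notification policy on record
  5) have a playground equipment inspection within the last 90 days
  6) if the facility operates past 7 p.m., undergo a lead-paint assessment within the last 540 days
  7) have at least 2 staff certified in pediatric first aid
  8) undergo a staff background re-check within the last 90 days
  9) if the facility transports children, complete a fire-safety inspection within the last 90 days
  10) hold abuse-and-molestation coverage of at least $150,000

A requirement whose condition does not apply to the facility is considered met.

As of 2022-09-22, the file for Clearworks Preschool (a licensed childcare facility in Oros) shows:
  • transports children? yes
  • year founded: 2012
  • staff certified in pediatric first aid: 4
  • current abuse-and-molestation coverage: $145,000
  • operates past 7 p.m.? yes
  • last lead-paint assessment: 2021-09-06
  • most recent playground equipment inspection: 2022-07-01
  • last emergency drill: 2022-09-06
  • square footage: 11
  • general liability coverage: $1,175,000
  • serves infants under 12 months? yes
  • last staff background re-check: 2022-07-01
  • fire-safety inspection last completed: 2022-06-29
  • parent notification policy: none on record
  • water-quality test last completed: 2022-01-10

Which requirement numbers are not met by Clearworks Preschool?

1. water-quality test 255 days ago vs limit 270 → met
2. emergency drill 16 days ago vs limit 30 → met
3. general liability coverage $1,175,000 < $1,200,000 → not met
4. condition 'serves infants under 12 months' holds; parent notification policy absent → not met
5. playground equipment inspection 83 days ago vs limit 90 → met
6. condition 'operates past 7 p.m.' holds; lead-paint assessment 381 days ago vs limit 540 → met
7. staff certified in pediatric first aid 4 ≥ 2 → met
8. staff background re-check 83 days ago vs limit 90 → met
9. condition 'transports children' holds; fire-safety inspection 85 days ago vs limit 90 → met
10. abuse-and-molestation coverage $145,000 < $150,000 → not met
Not met: 3, 4, 10

3, 4, 10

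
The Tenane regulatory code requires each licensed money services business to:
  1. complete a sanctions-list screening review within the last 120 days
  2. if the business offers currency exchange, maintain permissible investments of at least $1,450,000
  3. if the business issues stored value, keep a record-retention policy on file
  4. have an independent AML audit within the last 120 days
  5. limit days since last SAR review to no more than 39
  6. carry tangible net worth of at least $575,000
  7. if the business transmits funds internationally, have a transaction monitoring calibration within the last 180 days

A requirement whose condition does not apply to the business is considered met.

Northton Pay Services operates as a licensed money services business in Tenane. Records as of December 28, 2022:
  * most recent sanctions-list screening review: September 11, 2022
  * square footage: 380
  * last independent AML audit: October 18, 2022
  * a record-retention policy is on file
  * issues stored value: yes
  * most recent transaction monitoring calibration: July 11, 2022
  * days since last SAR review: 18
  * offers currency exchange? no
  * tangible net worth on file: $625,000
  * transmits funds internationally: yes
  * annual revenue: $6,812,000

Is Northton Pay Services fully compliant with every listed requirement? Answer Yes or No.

1. sanctions-list screening review 108 days ago vs limit 120 → met
2. condition 'offers currency exchange' does not hold → requirement n/a → met
3. condition 'issues stored value' holds; record-retention policy present → met
4. independent AML audit 71 days ago vs limit 120 → met
5. days since last SAR review 18 ≤ 39 → met
6. tangible net worth $625,000 ≥ $575,000 → met
7. condition 'transmits funds internationally' holds; transaction monitoring calibration 170 days ago vs limit 180 → met
All met.

Yes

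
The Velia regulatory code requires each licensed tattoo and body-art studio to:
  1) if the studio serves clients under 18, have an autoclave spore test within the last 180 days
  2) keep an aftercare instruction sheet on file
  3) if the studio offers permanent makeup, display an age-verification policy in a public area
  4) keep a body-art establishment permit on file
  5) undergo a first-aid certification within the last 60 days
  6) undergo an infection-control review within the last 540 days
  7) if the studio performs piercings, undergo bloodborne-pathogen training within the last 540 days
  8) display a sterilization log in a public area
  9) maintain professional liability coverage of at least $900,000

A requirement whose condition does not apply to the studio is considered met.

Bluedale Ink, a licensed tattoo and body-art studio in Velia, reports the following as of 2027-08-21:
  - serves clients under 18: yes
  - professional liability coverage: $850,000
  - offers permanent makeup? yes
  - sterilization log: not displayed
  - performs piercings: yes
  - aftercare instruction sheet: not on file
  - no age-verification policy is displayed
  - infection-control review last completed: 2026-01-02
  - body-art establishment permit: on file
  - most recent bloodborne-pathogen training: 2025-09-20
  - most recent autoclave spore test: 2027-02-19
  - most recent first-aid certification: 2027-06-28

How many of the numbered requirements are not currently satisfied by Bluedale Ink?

1. condition 'serves clients under 18' holds; autoclave spore test 183 days ago vs limit 180 → not met
2. aftercare instruction sheet absent → not met
3. condition 'offers permanent makeup' holds; age-verification policy absent → not met
4. body-art establishment permit present → met
5. first-aid certification 54 days ago vs limit 60 → met
6. infection-control review 596 days ago vs limit 540 → not met
7. condition 'performs piercings' holds; bloodborne-pathogen training 700 days ago vs limit 540 → not met
8. sterilization log absent → not met
9. professional liability coverage $850,000 < $900,000 → not met
Not met: 7 of 9

7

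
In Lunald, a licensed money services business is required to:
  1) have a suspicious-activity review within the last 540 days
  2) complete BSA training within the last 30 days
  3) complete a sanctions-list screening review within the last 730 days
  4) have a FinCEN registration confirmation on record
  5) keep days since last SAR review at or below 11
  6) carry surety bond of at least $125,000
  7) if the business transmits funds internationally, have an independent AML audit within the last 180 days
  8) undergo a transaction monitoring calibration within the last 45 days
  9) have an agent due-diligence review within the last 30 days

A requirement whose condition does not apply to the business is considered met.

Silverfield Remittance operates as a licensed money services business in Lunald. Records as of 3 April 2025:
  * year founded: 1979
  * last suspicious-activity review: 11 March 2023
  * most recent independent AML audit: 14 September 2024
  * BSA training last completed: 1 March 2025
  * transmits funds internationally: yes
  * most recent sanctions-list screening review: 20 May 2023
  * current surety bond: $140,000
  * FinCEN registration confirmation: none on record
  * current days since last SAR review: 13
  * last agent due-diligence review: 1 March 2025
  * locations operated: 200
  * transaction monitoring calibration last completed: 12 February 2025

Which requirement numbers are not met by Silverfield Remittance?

1. suspicious-activity review 754 days ago vs limit 540 → not met
2. BSA training 33 days ago vs limit 30 → not met
3. sanctions-list screening review 684 days ago vs limit 730 → met
4. FinCEN registration confirmation absent → not met
5. days since last SAR review 13 > 11 → not met
6. surety bond $140,000 ≥ $125,000 → met
7. condition 'transmits funds internationally' holds; independent AML audit 201 days ago vs limit 180 → not met
8. transaction monitoring calibration 50 days ago vs limit 45 → not met
9. agent due-diligence review 33 days ago vs limit 30 → not met
Not met: 1, 2, 4, 5, 7, 8, 9

1, 2, 4, 5, 7, 8, 9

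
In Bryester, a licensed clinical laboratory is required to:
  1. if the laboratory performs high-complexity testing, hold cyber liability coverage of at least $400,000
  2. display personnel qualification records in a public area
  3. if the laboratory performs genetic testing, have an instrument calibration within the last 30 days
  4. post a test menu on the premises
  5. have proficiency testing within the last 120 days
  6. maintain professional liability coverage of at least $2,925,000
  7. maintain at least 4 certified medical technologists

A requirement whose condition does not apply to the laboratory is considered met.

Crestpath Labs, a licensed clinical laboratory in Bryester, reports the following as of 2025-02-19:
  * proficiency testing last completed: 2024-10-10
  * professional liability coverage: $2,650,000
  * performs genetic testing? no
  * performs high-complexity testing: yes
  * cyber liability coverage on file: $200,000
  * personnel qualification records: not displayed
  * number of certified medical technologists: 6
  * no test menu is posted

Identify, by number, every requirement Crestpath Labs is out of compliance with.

1. condition 'performs high-complexity testing' holds; cyber liability coverage $200,000 < $400,000 → not met
2. personnel qualification records absent → not met
3. condition 'performs genetic testing' does not hold → requirement n/a → met
4. test menu absent → not met
5. proficiency testing 132 days ago vs limit 120 → not met
6. professional liability coverage $2,650,000 < $2,925,000 → not met
7. certified medical technologists 6 ≥ 4 → met
Not met: 1, 2, 4, 5, 6

1, 2, 4, 5, 6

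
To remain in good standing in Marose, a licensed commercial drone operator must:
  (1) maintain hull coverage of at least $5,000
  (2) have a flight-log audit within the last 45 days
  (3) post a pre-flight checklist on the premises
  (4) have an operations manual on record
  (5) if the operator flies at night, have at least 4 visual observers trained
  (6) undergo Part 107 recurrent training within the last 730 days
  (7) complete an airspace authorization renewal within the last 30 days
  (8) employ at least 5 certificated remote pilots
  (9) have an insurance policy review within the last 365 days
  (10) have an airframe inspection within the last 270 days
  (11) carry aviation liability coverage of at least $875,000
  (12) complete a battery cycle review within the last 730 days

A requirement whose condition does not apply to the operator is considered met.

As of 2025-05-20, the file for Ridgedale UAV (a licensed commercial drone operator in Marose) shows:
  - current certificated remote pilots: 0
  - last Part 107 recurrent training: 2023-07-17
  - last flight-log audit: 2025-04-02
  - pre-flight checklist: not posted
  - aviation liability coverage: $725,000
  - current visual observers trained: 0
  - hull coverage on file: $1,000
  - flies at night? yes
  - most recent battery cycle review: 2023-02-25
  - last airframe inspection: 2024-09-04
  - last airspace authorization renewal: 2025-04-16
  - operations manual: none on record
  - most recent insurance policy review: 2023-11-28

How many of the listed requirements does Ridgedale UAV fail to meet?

10

1. hull coverage $1,000 < $5,000 → not met
2. flight-log audit 48 days ago vs limit 45 → not met
3. pre-flight checklist absent → not met
4. operations manual absent → not met
5. condition 'flies at night' holds; visual observers trained 0 < 4 → not met
6. Part 107 recurrent training 673 days ago vs limit 730 → met
7. airspace authorization renewal 34 days ago vs limit 30 → not met
8. certificated remote pilots 0 < 5 → not met
9. insurance policy review 539 days ago vs limit 365 → not met
10. airframe inspection 258 days ago vs limit 270 → met
11. aviation liability coverage $725,000 < $875,000 → not met
12. battery cycle review 815 days ago vs limit 730 → not met
Not met: 10 of 12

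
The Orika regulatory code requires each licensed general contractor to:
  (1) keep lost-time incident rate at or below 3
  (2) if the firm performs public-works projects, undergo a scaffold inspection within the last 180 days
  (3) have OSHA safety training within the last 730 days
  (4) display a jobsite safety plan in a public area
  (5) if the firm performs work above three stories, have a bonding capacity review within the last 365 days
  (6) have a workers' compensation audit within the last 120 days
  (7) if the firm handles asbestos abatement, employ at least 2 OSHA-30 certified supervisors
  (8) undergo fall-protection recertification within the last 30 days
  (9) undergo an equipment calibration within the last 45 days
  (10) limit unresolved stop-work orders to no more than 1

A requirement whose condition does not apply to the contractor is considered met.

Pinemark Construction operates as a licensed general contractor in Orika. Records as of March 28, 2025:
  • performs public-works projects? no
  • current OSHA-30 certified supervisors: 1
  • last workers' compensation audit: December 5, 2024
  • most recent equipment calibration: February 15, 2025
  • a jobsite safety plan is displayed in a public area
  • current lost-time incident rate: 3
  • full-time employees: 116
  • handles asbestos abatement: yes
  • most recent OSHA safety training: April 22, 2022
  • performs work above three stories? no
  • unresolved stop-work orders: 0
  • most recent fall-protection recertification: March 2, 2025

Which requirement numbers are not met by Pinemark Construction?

1. lost-time incident rate 3 ≤ 3 → met
2. condition 'performs public-works projects' does not hold → requirement n/a → met
3. OSHA safety training 1071 days ago vs limit 730 → not met
4. jobsite safety plan present → met
5. condition 'performs work above three stories' does not hold → requirement n/a → met
6. workers' compensation audit 113 days ago vs limit 120 → met
7. condition 'handles asbestos abatement' holds; OSHA-30 certified supervisors 1 < 2 → not met
8. fall-protection recertification 26 days ago vs limit 30 → met
9. equipment calibration 41 days ago vs limit 45 → met
10. unresolved stop-work orders 0 ≤ 1 → met
Not met: 3, 7

3, 7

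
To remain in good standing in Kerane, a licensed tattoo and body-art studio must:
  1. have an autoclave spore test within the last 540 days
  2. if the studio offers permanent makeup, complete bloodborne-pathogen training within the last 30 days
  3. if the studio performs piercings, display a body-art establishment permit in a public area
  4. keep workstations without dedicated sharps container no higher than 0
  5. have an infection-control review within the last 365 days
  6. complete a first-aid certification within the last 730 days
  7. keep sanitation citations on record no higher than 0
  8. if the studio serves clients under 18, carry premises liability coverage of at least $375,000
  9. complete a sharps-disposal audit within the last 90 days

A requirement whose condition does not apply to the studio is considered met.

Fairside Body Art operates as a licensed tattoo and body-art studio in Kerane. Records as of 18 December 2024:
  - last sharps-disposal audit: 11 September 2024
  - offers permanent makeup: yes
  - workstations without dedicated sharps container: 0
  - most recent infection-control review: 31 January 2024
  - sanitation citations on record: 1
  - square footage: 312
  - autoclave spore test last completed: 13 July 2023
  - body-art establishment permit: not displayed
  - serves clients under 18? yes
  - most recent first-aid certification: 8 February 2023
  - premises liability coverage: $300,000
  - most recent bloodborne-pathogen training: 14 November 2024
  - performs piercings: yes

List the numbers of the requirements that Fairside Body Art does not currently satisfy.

2, 3, 7, 8, 9

1. autoclave spore test 524 days ago vs limit 540 → met
2. condition 'offers permanent makeup' holds; bloodborne-pathogen training 34 days ago vs limit 30 → not met
3. condition 'performs piercings' holds; body-art establishment permit absent → not met
4. workstations without dedicated sharps container 0 ≤ 0 → met
5. infection-control review 322 days ago vs limit 365 → met
6. first-aid certification 679 days ago vs limit 730 → met
7. sanitation citations on record 1 > 0 → not met
8. condition 'serves clients under 18' holds; premises liability coverage $300,000 < $375,000 → not met
9. sharps-disposal audit 98 days ago vs limit 90 → not met
Not met: 2, 3, 7, 8, 9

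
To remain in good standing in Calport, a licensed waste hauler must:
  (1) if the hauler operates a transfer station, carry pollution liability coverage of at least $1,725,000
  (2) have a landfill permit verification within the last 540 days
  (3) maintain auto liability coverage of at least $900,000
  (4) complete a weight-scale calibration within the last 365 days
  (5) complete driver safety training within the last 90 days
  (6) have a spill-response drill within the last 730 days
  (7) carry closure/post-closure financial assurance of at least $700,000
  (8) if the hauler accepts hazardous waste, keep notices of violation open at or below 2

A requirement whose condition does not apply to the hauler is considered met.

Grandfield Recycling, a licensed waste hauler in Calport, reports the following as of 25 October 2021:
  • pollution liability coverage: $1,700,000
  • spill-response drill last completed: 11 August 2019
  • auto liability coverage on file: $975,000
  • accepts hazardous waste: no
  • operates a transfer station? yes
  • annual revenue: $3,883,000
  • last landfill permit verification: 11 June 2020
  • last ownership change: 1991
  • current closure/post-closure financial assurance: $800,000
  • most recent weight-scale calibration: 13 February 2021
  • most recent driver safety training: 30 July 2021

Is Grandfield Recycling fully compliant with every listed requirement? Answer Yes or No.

1. condition 'operates a transfer station' holds; pollution liability coverage $1,700,000 < $1,725,000 → not met
2. landfill permit verification 501 days ago vs limit 540 → met
3. auto liability coverage $975,000 ≥ $900,000 → met
4. weight-scale calibration 254 days ago vs limit 365 → met
5. driver safety training 87 days ago vs limit 90 → met
6. spill-response drill 806 days ago vs limit 730 → not met
7. closure/post-closure financial assurance $800,000 ≥ $700,000 → met
8. condition 'accepts hazardous waste' does not hold → requirement n/a → met
Not met: 1, 6

No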